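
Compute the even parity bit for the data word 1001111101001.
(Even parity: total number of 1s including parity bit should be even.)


Number of 1s in data: 8
Parity bit: 0

0


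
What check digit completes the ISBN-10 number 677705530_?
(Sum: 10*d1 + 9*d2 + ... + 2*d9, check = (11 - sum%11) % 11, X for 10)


Weighted sum: 282
282 mod 11 = 7

Check digit: 4


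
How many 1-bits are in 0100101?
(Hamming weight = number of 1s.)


Counting 1s in 0100101

3


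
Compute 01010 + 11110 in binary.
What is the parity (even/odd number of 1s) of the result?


01010 = 10
11110 = 30
Sum = 40 = 101000
1s count = 2

even parity (2 ones in 101000)


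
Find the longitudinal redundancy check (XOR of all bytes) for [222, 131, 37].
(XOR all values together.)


XOR chain: 222 ^ 131 ^ 37 = 120

120


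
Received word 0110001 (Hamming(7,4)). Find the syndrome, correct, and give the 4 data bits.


Syndrome = 6: error at position 6

Data: 1011 (corrected bit 6)


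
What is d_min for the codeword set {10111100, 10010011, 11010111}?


Comparing all pairs, minimum distance: 2
Can detect 1 errors, correct 0 errors

2


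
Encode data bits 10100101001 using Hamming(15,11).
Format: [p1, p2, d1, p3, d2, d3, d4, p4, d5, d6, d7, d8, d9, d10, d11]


Parity bits: p1=0, p2=0, p3=1, p4=1

001101010101001


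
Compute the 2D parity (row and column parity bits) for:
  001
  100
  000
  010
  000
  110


Row parities: 110100
Column parities: 001

Row P: 110100, Col P: 001, Corner: 1


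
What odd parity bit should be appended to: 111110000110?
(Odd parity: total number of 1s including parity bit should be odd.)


Number of 1s in data: 7
Parity bit: 0

0


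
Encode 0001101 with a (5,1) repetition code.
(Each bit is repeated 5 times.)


Each bit -> 5 copies

00000000000000011111111110000011111


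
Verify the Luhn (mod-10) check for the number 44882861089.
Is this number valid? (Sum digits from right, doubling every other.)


Luhn sum = 60
60 mod 10 = 0

Valid (Luhn sum mod 10 = 0)


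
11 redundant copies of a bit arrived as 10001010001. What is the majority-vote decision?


Ones: 4 out of 11
Threshold: 6

0 (4/11 voted 1)


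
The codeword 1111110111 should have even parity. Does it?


Number of 1s: 9

No, parity error (9 ones)


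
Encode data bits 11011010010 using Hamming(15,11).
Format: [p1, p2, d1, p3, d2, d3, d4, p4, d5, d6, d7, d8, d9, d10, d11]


Parity bits: p1=1, p2=0, p3=1, p4=1

101110111010010


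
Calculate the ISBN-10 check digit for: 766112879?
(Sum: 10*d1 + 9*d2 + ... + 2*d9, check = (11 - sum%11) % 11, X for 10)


Weighted sum: 266
266 mod 11 = 2

Check digit: 9


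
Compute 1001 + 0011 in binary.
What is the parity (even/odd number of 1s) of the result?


1001 = 9
0011 = 3
Sum = 12 = 1100
1s count = 2

even parity (2 ones in 1100)


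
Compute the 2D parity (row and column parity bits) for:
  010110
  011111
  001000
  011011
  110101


Row parities: 11100
Column parities: 101111

Row P: 11100, Col P: 101111, Corner: 1


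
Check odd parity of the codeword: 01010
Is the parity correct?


Number of 1s: 2

No, parity error (2 ones)


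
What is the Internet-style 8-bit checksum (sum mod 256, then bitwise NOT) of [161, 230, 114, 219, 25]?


Sum = 749 mod 256 = 237
Complement = 18

18


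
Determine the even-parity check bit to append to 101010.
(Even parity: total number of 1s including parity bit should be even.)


Number of 1s in data: 3
Parity bit: 1

1


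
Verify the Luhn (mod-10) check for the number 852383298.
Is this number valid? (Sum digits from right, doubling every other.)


Luhn sum = 50
50 mod 10 = 0

Valid (Luhn sum mod 10 = 0)


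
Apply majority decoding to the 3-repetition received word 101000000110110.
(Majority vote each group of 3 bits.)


Groups: 101, 000, 000, 110, 110
Majority votes: 10011

10011


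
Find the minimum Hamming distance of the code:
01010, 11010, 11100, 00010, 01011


Comparing all pairs, minimum distance: 1
Can detect 0 errors, correct 0 errors

1


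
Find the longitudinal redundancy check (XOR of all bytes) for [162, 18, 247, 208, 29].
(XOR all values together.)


XOR chain: 162 ^ 18 ^ 247 ^ 208 ^ 29 = 138

138


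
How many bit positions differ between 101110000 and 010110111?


XOR: 111000111
Count of 1s: 6

6


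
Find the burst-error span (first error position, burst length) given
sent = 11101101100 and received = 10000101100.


XOR: 01101000000

Burst at position 1, length 4


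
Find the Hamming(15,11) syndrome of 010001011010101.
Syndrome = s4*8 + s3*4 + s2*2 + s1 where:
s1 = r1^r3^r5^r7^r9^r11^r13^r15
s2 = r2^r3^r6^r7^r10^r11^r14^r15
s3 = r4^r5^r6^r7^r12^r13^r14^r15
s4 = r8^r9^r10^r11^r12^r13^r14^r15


s1=0, s2=0, s3=1, s4=1

Syndrome = 12 (error at position 12)


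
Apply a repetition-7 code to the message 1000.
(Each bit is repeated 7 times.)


Each bit -> 7 copies

1111111000000000000000000000


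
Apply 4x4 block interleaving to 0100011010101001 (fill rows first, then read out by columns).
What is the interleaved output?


Matrix:
  0100
  0110
  1010
  1001
Read columns: 0011110001100001

0011110001100001


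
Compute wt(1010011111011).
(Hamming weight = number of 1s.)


Counting 1s in 1010011111011

9


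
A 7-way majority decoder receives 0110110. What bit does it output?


Ones: 4 out of 7
Threshold: 4

1 (4/7 voted 1)


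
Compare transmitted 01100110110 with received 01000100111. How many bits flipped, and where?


XOR: 00100010001

3 error(s) at position(s): 2, 6, 10


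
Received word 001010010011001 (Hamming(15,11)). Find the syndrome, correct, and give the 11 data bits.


Syndrome = 6: error at position 6

Data: 11100011001 (corrected bit 6)


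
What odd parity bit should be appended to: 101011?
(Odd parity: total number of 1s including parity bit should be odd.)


Number of 1s in data: 4
Parity bit: 1

1


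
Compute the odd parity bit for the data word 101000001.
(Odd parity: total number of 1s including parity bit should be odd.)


Number of 1s in data: 3
Parity bit: 0

0


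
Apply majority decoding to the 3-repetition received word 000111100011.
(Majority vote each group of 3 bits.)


Groups: 000, 111, 100, 011
Majority votes: 0101

0101


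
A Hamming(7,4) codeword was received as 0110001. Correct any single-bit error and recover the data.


Syndrome = 6: error at position 6

Data: 1011 (corrected bit 6)


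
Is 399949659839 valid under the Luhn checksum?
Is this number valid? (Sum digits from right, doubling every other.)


Luhn sum = 90
90 mod 10 = 0

Valid (Luhn sum mod 10 = 0)


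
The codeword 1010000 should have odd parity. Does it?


Number of 1s: 2

No, parity error (2 ones)


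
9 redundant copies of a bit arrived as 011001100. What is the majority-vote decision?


Ones: 4 out of 9
Threshold: 5

0 (4/9 voted 1)


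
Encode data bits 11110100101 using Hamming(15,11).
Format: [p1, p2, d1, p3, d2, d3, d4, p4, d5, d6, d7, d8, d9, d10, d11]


Parity bits: p1=1, p2=1, p3=1, p4=1

111111110100101


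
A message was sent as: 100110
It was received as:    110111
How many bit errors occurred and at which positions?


XOR: 010001

2 error(s) at position(s): 1, 5


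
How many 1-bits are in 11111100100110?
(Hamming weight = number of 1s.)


Counting 1s in 11111100100110

9


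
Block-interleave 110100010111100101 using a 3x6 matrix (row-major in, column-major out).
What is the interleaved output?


Matrix:
  110100
  010111
  100101
Read columns: 101110000111010011

101110000111010011


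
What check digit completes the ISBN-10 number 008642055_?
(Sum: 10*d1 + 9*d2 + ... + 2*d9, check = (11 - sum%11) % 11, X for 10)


Weighted sum: 165
165 mod 11 = 0

Check digit: 0


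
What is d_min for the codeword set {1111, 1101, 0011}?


Comparing all pairs, minimum distance: 1
Can detect 0 errors, correct 0 errors

1


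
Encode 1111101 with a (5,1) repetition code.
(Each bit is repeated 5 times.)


Each bit -> 5 copies

11111111111111111111111110000011111


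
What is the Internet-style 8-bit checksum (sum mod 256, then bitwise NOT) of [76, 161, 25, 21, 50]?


Sum = 333 mod 256 = 77
Complement = 178

178


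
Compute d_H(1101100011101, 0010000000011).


XOR: 1111100011110
Count of 1s: 9

9


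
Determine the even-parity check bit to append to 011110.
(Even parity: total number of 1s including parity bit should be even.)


Number of 1s in data: 4
Parity bit: 0

0


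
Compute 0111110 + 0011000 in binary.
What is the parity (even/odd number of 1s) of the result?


0111110 = 62
0011000 = 24
Sum = 86 = 1010110
1s count = 4

even parity (4 ones in 1010110)


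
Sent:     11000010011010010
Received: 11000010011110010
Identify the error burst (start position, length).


XOR: 00000000000100000

Burst at position 11, length 1


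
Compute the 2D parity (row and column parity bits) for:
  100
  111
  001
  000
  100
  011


Row parities: 111010
Column parities: 101

Row P: 111010, Col P: 101, Corner: 0


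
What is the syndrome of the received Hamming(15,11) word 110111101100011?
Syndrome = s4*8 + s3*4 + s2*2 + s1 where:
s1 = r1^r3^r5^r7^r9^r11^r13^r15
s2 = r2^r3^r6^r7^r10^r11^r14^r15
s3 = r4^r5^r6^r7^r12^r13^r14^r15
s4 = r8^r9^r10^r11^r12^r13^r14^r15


s1=1, s2=0, s3=0, s4=0

Syndrome = 1 (error at position 1)


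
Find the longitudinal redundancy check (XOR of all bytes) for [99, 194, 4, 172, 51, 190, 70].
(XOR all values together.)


XOR chain: 99 ^ 194 ^ 4 ^ 172 ^ 51 ^ 190 ^ 70 = 194

194


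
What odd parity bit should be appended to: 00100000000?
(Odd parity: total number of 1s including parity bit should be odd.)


Number of 1s in data: 1
Parity bit: 0

0


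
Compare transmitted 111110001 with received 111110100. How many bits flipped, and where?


XOR: 000000101

2 error(s) at position(s): 6, 8


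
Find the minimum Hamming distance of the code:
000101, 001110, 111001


Comparing all pairs, minimum distance: 3
Can detect 2 errors, correct 1 errors

3


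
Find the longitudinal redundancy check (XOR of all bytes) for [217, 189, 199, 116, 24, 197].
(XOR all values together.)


XOR chain: 217 ^ 189 ^ 199 ^ 116 ^ 24 ^ 197 = 10

10


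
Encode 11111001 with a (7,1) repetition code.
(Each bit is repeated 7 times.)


Each bit -> 7 copies

11111111111111111111111111111111111000000000000001111111


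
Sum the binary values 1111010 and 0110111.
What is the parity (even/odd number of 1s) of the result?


1111010 = 122
0110111 = 55
Sum = 177 = 10110001
1s count = 4

even parity (4 ones in 10110001)


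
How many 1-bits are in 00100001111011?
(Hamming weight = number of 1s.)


Counting 1s in 00100001111011

7


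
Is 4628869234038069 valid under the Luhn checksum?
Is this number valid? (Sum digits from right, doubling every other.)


Luhn sum = 82
82 mod 10 = 2

Invalid (Luhn sum mod 10 = 2)


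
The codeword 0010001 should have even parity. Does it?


Number of 1s: 2

Yes, parity is correct (2 ones)


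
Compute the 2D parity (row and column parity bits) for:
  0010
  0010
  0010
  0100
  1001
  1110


Row parities: 111101
Column parities: 0001

Row P: 111101, Col P: 0001, Corner: 1


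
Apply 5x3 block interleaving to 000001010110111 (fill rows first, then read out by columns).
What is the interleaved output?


Matrix:
  000
  001
  010
  110
  111
Read columns: 000110011101001

000110011101001


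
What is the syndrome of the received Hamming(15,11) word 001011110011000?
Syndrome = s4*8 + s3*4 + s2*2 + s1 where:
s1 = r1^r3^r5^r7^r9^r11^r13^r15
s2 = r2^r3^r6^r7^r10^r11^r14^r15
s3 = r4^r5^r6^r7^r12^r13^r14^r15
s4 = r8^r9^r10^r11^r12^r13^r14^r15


s1=0, s2=0, s3=0, s4=1

Syndrome = 8 (error at position 8)


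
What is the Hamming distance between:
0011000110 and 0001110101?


XOR: 0010110011
Count of 1s: 5

5


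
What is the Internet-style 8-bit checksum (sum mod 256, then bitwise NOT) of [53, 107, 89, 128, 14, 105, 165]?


Sum = 661 mod 256 = 149
Complement = 106

106


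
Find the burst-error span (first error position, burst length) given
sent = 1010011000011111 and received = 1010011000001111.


XOR: 0000000000010000

Burst at position 11, length 1


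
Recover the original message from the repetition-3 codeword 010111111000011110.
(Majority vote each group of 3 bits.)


Groups: 010, 111, 111, 000, 011, 110
Majority votes: 011011

011011


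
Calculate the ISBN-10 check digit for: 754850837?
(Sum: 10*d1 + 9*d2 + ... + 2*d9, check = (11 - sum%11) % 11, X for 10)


Weighted sum: 288
288 mod 11 = 2

Check digit: 9


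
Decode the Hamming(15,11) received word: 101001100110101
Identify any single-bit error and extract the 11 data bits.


Syndrome = 0: no error detected

Data: 10110110101 (no errors)


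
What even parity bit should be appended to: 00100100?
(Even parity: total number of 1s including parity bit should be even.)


Number of 1s in data: 2
Parity bit: 0

0


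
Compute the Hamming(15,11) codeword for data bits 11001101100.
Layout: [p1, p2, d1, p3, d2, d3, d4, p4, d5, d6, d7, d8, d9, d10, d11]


Parity bits: p1=0, p2=0, p3=1, p4=0

001110001101100


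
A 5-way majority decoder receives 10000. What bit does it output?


Ones: 1 out of 5
Threshold: 3

0 (1/5 voted 1)


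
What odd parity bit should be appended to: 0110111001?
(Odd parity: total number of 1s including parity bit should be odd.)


Number of 1s in data: 6
Parity bit: 1

1


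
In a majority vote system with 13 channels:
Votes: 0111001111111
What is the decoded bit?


Ones: 10 out of 13
Threshold: 7

1 (10/13 voted 1)


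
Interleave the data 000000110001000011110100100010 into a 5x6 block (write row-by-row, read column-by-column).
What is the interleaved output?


Matrix:
  000000
  110001
  000011
  110100
  100010
Read columns: 010110101000000000100010101100

010110101000000000100010101100


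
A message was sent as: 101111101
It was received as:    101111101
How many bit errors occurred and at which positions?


XOR: 000000000

0 errors (received matches sent)


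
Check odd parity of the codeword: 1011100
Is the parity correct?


Number of 1s: 4

No, parity error (4 ones)


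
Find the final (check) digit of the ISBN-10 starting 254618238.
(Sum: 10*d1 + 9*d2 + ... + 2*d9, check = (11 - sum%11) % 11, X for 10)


Weighted sum: 218
218 mod 11 = 9

Check digit: 2


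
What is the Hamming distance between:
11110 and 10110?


XOR: 01000
Count of 1s: 1

1


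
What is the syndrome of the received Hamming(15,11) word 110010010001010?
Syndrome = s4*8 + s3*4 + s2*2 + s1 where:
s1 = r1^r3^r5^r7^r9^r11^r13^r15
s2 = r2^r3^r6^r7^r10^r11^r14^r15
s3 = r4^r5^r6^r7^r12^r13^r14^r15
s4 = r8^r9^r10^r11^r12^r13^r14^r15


s1=0, s2=0, s3=1, s4=1

Syndrome = 12 (error at position 12)


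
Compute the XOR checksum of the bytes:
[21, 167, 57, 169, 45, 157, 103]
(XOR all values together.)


XOR chain: 21 ^ 167 ^ 57 ^ 169 ^ 45 ^ 157 ^ 103 = 245

245


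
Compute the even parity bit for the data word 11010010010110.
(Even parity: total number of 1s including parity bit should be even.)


Number of 1s in data: 7
Parity bit: 1

1


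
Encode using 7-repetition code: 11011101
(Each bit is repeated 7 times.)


Each bit -> 7 copies

11111111111111000000011111111111111111111100000001111111


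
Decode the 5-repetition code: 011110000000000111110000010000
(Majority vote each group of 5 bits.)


Groups: 01111, 00000, 00000, 11111, 00000, 10000
Majority votes: 100100

100100


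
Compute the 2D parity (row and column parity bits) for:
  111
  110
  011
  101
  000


Row parities: 10000
Column parities: 111

Row P: 10000, Col P: 111, Corner: 1


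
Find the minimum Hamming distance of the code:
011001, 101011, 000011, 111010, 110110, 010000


Comparing all pairs, minimum distance: 2
Can detect 1 errors, correct 0 errors

2


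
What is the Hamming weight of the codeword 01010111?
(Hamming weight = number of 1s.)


Counting 1s in 01010111

5


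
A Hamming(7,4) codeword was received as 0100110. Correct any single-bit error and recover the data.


Syndrome = 1: error at position 1

Data: 0110 (corrected bit 1)


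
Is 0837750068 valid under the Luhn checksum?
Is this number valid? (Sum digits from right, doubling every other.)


Luhn sum = 42
42 mod 10 = 2

Invalid (Luhn sum mod 10 = 2)


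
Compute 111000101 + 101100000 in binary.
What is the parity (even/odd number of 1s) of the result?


111000101 = 453
101100000 = 352
Sum = 805 = 1100100101
1s count = 5

odd parity (5 ones in 1100100101)


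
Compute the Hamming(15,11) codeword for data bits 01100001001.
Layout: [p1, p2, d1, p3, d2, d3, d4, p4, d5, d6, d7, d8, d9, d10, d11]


Parity bits: p1=0, p2=0, p3=0, p4=0

000011000001001


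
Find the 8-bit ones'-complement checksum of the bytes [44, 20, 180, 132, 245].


Sum = 621 mod 256 = 109
Complement = 146

146


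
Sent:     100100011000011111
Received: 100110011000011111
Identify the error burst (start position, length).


XOR: 000010000000000000

Burst at position 4, length 1


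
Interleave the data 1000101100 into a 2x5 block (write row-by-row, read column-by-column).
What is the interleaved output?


Matrix:
  10001
  01100
Read columns: 1001010010

1001010010


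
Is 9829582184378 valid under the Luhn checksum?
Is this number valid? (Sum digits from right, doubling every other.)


Luhn sum = 75
75 mod 10 = 5

Invalid (Luhn sum mod 10 = 5)


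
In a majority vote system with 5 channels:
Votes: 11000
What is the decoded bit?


Ones: 2 out of 5
Threshold: 3

0 (2/5 voted 1)


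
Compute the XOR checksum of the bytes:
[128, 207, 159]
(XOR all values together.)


XOR chain: 128 ^ 207 ^ 159 = 208

208


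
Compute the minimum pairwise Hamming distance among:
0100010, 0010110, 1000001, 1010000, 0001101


Comparing all pairs, minimum distance: 2
Can detect 1 errors, correct 0 errors

2


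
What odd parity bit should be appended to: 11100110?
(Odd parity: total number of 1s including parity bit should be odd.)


Number of 1s in data: 5
Parity bit: 0

0


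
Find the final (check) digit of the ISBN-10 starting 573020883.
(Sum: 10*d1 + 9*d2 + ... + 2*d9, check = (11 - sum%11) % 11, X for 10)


Weighted sum: 211
211 mod 11 = 2

Check digit: 9


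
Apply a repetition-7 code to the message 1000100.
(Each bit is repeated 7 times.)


Each bit -> 7 copies

1111111000000000000000000000111111100000000000000


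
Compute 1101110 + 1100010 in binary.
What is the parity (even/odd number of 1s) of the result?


1101110 = 110
1100010 = 98
Sum = 208 = 11010000
1s count = 3

odd parity (3 ones in 11010000)


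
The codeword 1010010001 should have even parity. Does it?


Number of 1s: 4

Yes, parity is correct (4 ones)


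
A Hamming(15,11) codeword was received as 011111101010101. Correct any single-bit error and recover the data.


Syndrome = 1: error at position 1

Data: 11111010101 (corrected bit 1)


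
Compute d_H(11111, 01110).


XOR: 10001
Count of 1s: 2

2


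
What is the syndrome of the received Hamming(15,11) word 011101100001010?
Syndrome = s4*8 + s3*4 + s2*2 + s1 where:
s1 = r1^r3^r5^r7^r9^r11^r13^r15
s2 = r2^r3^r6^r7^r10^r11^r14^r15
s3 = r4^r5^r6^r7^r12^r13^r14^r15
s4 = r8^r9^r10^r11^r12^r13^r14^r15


s1=0, s2=1, s3=1, s4=0

Syndrome = 6 (error at position 6)


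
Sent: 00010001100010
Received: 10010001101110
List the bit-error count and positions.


XOR: 10000000001100

3 error(s) at position(s): 0, 10, 11


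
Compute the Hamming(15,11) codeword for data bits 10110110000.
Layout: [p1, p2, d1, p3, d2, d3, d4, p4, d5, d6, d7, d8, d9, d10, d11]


Parity bits: p1=1, p2=1, p3=0, p4=0

111001100110000


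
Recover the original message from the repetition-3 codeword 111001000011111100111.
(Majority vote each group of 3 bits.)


Groups: 111, 001, 000, 011, 111, 100, 111
Majority votes: 1001101

1001101


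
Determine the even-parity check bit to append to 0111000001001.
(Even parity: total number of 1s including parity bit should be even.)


Number of 1s in data: 5
Parity bit: 1

1


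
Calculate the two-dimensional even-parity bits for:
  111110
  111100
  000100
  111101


Row parities: 1011
Column parities: 111011

Row P: 1011, Col P: 111011, Corner: 1


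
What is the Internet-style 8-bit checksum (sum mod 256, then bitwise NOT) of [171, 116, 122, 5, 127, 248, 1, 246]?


Sum = 1036 mod 256 = 12
Complement = 243

243


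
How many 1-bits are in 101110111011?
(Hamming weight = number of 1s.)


Counting 1s in 101110111011

9


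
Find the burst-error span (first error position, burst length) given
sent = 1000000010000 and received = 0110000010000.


XOR: 1110000000000

Burst at position 0, length 3


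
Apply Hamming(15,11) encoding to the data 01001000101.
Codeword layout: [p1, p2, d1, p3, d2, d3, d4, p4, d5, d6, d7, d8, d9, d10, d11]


Parity bits: p1=0, p2=1, p3=1, p4=1

010110011000101


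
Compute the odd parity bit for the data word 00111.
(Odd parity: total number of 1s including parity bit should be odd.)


Number of 1s in data: 3
Parity bit: 0

0


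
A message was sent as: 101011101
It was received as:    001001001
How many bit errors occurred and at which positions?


XOR: 100010100

3 error(s) at position(s): 0, 4, 6


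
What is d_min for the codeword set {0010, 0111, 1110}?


Comparing all pairs, minimum distance: 2
Can detect 1 errors, correct 0 errors

2


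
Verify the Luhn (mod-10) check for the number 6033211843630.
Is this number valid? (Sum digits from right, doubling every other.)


Luhn sum = 49
49 mod 10 = 9

Invalid (Luhn sum mod 10 = 9)


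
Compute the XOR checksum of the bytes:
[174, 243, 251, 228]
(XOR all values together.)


XOR chain: 174 ^ 243 ^ 251 ^ 228 = 66

66


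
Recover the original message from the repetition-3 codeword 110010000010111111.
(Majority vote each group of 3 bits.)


Groups: 110, 010, 000, 010, 111, 111
Majority votes: 100011

100011


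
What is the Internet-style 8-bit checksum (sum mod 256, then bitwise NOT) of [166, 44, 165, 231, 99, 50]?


Sum = 755 mod 256 = 243
Complement = 12

12


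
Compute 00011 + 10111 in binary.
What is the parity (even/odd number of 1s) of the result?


00011 = 3
10111 = 23
Sum = 26 = 11010
1s count = 3

odd parity (3 ones in 11010)


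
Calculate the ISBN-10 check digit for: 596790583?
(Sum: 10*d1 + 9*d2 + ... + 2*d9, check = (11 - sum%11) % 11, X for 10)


Weighted sum: 332
332 mod 11 = 2

Check digit: 9


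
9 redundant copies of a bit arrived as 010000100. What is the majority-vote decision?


Ones: 2 out of 9
Threshold: 5

0 (2/9 voted 1)


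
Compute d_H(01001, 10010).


XOR: 11011
Count of 1s: 4

4


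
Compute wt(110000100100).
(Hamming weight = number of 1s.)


Counting 1s in 110000100100

4


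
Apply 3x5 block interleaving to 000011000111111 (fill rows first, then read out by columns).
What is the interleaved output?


Matrix:
  00001
  10001
  11111
Read columns: 011001001001111

011001001001111


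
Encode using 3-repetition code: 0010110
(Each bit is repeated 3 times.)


Each bit -> 3 copies

000000111000111111000


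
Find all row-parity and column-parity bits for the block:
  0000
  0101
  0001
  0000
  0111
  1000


Row parities: 001011
Column parities: 1011

Row P: 001011, Col P: 1011, Corner: 1


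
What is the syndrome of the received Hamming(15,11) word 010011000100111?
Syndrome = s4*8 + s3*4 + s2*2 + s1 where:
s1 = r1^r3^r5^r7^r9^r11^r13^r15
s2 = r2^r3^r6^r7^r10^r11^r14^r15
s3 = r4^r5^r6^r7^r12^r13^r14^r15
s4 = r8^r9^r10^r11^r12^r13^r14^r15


s1=1, s2=1, s3=1, s4=0

Syndrome = 7 (error at position 7)


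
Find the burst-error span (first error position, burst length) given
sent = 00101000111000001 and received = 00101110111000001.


XOR: 00000110000000000

Burst at position 5, length 2


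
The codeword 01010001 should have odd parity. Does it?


Number of 1s: 3

Yes, parity is correct (3 ones)


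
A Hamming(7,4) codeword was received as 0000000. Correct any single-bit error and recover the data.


Syndrome = 0: no error detected

Data: 0000 (no errors)


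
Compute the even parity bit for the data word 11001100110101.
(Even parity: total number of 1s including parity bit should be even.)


Number of 1s in data: 8
Parity bit: 0

0


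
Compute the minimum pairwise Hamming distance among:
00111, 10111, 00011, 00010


Comparing all pairs, minimum distance: 1
Can detect 0 errors, correct 0 errors

1


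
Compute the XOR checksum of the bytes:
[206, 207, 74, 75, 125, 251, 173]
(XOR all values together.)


XOR chain: 206 ^ 207 ^ 74 ^ 75 ^ 125 ^ 251 ^ 173 = 43

43


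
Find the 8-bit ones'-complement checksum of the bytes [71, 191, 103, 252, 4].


Sum = 621 mod 256 = 109
Complement = 146

146


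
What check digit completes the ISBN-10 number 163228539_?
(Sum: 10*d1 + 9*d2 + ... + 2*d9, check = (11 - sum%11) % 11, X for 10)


Weighted sum: 201
201 mod 11 = 3

Check digit: 8


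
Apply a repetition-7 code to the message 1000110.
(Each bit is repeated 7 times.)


Each bit -> 7 copies

1111111000000000000000000000111111111111110000000


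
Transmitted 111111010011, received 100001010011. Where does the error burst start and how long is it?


XOR: 011110000000

Burst at position 1, length 4


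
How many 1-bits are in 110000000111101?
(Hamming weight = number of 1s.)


Counting 1s in 110000000111101

7


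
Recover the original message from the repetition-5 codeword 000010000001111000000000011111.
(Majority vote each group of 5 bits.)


Groups: 00001, 00000, 01111, 00000, 00000, 11111
Majority votes: 001001

001001


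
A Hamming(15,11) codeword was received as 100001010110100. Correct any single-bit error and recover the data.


Syndrome = 3: error at position 3

Data: 10100110100 (corrected bit 3)


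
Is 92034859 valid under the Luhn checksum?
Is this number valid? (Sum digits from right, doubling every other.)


Luhn sum = 40
40 mod 10 = 0

Valid (Luhn sum mod 10 = 0)


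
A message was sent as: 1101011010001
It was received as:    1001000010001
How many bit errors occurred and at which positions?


XOR: 0100011000000

3 error(s) at position(s): 1, 5, 6


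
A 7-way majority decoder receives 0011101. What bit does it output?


Ones: 4 out of 7
Threshold: 4

1 (4/7 voted 1)


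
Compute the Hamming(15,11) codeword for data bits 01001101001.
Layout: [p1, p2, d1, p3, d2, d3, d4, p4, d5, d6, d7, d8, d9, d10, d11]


Parity bits: p1=1, p2=0, p3=1, p4=0

100110001101001


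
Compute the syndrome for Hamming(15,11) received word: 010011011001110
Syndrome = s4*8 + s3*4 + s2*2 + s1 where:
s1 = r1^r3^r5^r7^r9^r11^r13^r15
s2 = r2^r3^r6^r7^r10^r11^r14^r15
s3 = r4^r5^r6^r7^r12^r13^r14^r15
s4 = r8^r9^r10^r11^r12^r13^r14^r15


s1=1, s2=1, s3=1, s4=1

Syndrome = 15 (error at position 15)


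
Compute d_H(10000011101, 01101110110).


XOR: 11101101011
Count of 1s: 8

8


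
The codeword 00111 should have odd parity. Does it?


Number of 1s: 3

Yes, parity is correct (3 ones)


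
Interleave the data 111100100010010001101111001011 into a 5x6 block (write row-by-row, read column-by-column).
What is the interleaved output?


Matrix:
  111100
  100010
  010001
  101111
  001011
Read columns: 110101010010011100100101100111

110101010010011100100101100111


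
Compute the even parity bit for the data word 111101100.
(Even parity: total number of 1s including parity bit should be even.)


Number of 1s in data: 6
Parity bit: 0

0


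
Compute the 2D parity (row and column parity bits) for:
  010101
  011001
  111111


Row parities: 110
Column parities: 110011

Row P: 110, Col P: 110011, Corner: 0


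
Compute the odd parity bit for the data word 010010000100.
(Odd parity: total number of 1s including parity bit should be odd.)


Number of 1s in data: 3
Parity bit: 0

0


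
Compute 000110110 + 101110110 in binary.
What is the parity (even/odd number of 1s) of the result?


000110110 = 54
101110110 = 374
Sum = 428 = 110101100
1s count = 5

odd parity (5 ones in 110101100)


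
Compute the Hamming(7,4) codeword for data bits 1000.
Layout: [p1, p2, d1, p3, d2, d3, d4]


Parity bits: p1=1, p2=1, p3=0

1110000


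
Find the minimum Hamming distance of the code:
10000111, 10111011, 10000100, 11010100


Comparing all pairs, minimum distance: 2
Can detect 1 errors, correct 0 errors

2


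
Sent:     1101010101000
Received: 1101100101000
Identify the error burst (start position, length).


XOR: 0000110000000

Burst at position 4, length 2


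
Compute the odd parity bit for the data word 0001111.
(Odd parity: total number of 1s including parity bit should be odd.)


Number of 1s in data: 4
Parity bit: 1

1


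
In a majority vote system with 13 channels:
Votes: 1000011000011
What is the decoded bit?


Ones: 5 out of 13
Threshold: 7

0 (5/13 voted 1)


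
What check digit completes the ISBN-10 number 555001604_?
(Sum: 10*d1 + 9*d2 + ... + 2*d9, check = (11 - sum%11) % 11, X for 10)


Weighted sum: 172
172 mod 11 = 7

Check digit: 4


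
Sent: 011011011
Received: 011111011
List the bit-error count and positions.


XOR: 000100000

1 error(s) at position(s): 3


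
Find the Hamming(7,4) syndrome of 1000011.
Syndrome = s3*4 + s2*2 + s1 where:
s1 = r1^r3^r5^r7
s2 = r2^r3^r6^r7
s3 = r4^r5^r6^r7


s1=0, s2=0, s3=0

Syndrome = 0 (no error)


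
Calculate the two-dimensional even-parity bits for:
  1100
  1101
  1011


Row parities: 011
Column parities: 1010

Row P: 011, Col P: 1010, Corner: 0


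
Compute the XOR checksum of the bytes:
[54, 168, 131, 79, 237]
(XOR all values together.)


XOR chain: 54 ^ 168 ^ 131 ^ 79 ^ 237 = 191

191


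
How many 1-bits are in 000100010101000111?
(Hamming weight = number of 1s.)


Counting 1s in 000100010101000111

7


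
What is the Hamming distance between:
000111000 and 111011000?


XOR: 111100000
Count of 1s: 4

4


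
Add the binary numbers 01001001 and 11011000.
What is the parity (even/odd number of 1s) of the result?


01001001 = 73
11011000 = 216
Sum = 289 = 100100001
1s count = 3

odd parity (3 ones in 100100001)


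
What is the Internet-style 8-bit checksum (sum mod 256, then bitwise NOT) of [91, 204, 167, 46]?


Sum = 508 mod 256 = 252
Complement = 3

3


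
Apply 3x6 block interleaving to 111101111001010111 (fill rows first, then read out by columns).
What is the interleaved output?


Matrix:
  111101
  111001
  010111
Read columns: 110111110101001111

110111110101001111


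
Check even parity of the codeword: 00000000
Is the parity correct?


Number of 1s: 0

Yes, parity is correct (0 ones)


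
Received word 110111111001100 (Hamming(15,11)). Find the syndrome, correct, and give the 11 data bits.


Syndrome = 3: error at position 3

Data: 11111001100 (corrected bit 3)


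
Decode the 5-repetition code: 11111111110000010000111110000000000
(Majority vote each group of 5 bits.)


Groups: 11111, 11111, 00000, 10000, 11111, 00000, 00000
Majority votes: 1100100

1100100


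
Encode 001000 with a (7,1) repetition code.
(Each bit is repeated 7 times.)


Each bit -> 7 copies

000000000000001111111000000000000000000000


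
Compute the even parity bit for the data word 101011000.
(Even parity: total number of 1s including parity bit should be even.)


Number of 1s in data: 4
Parity bit: 0

0


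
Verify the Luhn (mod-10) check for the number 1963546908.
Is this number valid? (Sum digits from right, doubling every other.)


Luhn sum = 42
42 mod 10 = 2

Invalid (Luhn sum mod 10 = 2)


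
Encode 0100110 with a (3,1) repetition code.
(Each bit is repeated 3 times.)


Each bit -> 3 copies

000111000000111111000


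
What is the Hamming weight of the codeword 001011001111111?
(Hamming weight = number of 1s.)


Counting 1s in 001011001111111

10


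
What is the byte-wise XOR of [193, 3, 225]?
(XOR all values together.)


XOR chain: 193 ^ 3 ^ 225 = 35

35


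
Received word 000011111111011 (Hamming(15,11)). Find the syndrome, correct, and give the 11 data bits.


Syndrome = 9: error at position 9

Data: 01110111011 (corrected bit 9)


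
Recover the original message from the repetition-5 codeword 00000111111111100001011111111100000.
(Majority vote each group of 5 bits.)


Groups: 00000, 11111, 11111, 00001, 01111, 11111, 00000
Majority votes: 0110110

0110110


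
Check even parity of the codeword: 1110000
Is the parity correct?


Number of 1s: 3

No, parity error (3 ones)


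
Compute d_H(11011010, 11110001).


XOR: 00101011
Count of 1s: 4

4


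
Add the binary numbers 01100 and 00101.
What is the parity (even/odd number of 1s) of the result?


01100 = 12
00101 = 5
Sum = 17 = 10001
1s count = 2

even parity (2 ones in 10001)


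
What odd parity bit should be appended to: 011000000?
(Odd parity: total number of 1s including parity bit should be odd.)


Number of 1s in data: 2
Parity bit: 1

1


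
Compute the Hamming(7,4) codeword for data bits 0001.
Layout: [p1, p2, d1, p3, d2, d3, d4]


Parity bits: p1=1, p2=1, p3=1

1101001


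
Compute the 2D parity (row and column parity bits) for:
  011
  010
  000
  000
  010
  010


Row parities: 010011
Column parities: 001

Row P: 010011, Col P: 001, Corner: 1


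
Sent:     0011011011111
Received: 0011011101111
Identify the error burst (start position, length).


XOR: 0000000110000

Burst at position 7, length 2


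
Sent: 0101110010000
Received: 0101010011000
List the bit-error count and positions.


XOR: 0000100001000

2 error(s) at position(s): 4, 9


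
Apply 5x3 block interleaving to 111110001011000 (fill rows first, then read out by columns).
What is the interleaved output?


Matrix:
  111
  110
  001
  011
  000
Read columns: 110001101010110

110001101010110


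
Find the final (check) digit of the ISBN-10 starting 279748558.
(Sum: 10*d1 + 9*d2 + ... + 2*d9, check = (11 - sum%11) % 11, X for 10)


Weighted sum: 319
319 mod 11 = 0

Check digit: 0


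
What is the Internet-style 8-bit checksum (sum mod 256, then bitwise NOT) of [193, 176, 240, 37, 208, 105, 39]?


Sum = 998 mod 256 = 230
Complement = 25

25


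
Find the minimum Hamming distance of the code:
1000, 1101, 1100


Comparing all pairs, minimum distance: 1
Can detect 0 errors, correct 0 errors

1


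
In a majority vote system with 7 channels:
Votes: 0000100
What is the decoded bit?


Ones: 1 out of 7
Threshold: 4

0 (1/7 voted 1)


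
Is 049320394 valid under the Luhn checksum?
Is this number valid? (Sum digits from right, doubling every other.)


Luhn sum = 41
41 mod 10 = 1

Invalid (Luhn sum mod 10 = 1)


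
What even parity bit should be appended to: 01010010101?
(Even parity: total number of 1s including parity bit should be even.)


Number of 1s in data: 5
Parity bit: 1

1


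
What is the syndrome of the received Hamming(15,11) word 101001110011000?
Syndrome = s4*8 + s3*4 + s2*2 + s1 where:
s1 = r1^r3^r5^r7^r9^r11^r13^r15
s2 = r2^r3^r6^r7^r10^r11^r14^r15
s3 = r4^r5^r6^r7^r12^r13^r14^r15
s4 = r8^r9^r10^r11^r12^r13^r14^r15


s1=0, s2=0, s3=1, s4=1

Syndrome = 12 (error at position 12)


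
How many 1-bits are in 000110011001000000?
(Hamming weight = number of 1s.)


Counting 1s in 000110011001000000

5


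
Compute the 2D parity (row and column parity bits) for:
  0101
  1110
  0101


Row parities: 010
Column parities: 1110

Row P: 010, Col P: 1110, Corner: 1


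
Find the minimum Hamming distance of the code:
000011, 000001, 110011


Comparing all pairs, minimum distance: 1
Can detect 0 errors, correct 0 errors

1


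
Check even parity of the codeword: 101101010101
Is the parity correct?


Number of 1s: 7

No, parity error (7 ones)


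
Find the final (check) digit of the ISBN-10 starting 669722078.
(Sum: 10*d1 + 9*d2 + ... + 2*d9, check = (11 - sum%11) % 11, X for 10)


Weighted sum: 294
294 mod 11 = 8

Check digit: 3


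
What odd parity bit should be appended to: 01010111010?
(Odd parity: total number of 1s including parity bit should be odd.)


Number of 1s in data: 6
Parity bit: 1

1


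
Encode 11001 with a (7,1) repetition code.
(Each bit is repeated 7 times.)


Each bit -> 7 copies

11111111111111000000000000001111111


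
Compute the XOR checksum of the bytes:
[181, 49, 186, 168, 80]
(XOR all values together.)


XOR chain: 181 ^ 49 ^ 186 ^ 168 ^ 80 = 198

198


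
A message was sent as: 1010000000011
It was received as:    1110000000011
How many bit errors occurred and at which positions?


XOR: 0100000000000

1 error(s) at position(s): 1


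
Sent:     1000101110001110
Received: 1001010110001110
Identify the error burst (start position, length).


XOR: 0001111000000000

Burst at position 3, length 4


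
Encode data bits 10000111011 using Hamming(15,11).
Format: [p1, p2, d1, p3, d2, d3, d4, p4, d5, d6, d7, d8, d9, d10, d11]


Parity bits: p1=1, p2=1, p3=1, p4=1

111100010111011


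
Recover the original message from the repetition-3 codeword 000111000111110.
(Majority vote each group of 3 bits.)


Groups: 000, 111, 000, 111, 110
Majority votes: 01011

01011


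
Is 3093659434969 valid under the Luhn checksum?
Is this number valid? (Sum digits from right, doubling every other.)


Luhn sum = 74
74 mod 10 = 4

Invalid (Luhn sum mod 10 = 4)


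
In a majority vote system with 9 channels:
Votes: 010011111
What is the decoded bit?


Ones: 6 out of 9
Threshold: 5

1 (6/9 voted 1)


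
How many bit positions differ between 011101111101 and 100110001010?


XOR: 111011110111
Count of 1s: 10

10


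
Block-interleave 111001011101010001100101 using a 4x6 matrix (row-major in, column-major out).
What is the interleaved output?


Matrix:
  111001
  011101
  010001
  100101
Read columns: 100111101100010100001111

100111101100010100001111


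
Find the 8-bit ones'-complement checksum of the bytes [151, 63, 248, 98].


Sum = 560 mod 256 = 48
Complement = 207

207


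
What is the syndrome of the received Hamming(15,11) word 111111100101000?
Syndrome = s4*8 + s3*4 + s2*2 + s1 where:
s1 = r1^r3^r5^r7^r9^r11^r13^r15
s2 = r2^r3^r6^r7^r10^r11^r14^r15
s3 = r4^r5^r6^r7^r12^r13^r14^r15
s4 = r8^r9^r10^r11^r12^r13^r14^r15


s1=0, s2=1, s3=1, s4=0

Syndrome = 6 (error at position 6)


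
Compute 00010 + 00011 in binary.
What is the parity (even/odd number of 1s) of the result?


00010 = 2
00011 = 3
Sum = 5 = 101
1s count = 2

even parity (2 ones in 101)


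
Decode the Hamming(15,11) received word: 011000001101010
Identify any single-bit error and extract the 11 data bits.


Syndrome = 0: no error detected

Data: 10001101010 (no errors)


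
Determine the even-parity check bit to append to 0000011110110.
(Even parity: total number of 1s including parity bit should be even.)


Number of 1s in data: 6
Parity bit: 0

0


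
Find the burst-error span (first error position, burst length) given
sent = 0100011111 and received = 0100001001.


XOR: 0000010110

Burst at position 5, length 4
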